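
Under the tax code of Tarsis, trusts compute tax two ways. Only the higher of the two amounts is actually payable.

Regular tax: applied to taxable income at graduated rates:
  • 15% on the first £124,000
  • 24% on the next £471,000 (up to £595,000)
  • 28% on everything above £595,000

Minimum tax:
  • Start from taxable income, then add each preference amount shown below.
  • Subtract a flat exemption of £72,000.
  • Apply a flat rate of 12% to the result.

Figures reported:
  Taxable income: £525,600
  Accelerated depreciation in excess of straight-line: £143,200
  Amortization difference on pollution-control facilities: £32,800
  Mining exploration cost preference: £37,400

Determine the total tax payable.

Minimum tax:
  Adjusted income: £525,600 + £143,200 + £32,800 + £37,400 = £739,000
  Less exemption £72,000 → base £667,000
  £667,000 × 12% = £80,040

Regular tax:
  £124,000 × 15% = £18,600
  £401,600 × 24% = £96,384
  → £114,984

£114,984 > £80,040, so the regular tax governs.

£114,984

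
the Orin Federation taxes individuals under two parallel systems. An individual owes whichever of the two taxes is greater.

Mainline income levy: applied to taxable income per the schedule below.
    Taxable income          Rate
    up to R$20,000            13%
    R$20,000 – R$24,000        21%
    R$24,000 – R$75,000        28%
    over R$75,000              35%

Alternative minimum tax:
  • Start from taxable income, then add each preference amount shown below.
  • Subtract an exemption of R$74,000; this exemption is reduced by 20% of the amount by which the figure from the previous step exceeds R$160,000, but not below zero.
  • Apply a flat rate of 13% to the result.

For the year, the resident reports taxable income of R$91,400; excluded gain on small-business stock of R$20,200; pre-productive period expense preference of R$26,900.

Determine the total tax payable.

Mainline income levy:
  R$20,000 × 13% = R$2,600
  R$4,000 × 21% = R$840
  R$51,000 × 28% = R$14,280
  R$16,400 × 35% = R$5,740
  → R$23,460

Alternative minimum tax:
  Adjusted income: R$91,400 + R$20,200 + R$26,900 = R$138,500
  Exemption: R$138,500 ≤ R$160,000, so full R$74,000 applies
  Base: R$138,500 − R$74,000 = R$64,500
  R$64,500 × 13% = R$8,385

R$23,460 > R$8,385, so the mainline income levy governs.

R$23,460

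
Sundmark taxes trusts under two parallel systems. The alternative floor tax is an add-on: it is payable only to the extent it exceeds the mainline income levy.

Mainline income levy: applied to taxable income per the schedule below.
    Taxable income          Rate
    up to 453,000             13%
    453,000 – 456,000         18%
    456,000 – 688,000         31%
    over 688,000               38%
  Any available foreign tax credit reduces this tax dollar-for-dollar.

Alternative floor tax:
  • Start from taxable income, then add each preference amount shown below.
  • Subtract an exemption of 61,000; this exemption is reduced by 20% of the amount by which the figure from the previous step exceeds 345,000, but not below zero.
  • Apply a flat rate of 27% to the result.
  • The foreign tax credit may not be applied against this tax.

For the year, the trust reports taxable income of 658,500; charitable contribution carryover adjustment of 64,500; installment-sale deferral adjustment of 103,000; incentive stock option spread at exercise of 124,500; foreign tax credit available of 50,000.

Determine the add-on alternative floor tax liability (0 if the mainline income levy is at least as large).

184,430

Alternative floor tax:
  Adjusted income: 658,500 + 64,500 + 103,000 + 124,500 = 950,500
  Exemption: 20% × (950,500 − 345,000) = 121,100 ≥ 61,000, so the exemption is fully phased out
  Base: 950,500 − 0 = 950,500
  950,500 × 27% = 256,635

Mainline income levy:
  453,000 × 13% = 58,890
  3,000 × 18% = 540
  202,500 × 31% = 62,775
  → 122,205
  Less foreign tax credit 50,000 → 72,205

Excess of alternative floor tax over mainline income levy: 256,635 − 72,205 = 184,430.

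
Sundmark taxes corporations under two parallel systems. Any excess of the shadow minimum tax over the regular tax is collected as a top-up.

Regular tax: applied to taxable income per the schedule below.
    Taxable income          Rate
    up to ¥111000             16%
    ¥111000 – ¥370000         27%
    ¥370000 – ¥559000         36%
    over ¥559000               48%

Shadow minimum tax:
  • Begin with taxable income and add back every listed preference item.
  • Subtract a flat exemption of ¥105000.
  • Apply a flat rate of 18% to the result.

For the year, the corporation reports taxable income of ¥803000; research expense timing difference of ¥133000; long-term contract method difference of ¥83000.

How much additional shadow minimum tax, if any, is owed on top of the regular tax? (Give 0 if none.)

¥0

Shadow minimum tax:
  Adjusted income: ¥803000 + ¥133000 + ¥83000 = ¥1019000
  Less exemption ¥105000 → base ¥914000
  ¥914000 × 18% = ¥164520

Regular tax:
  ¥111000 × 16% = ¥17760
  ¥259000 × 27% = ¥69930
  ¥189000 × 36% = ¥68040
  ¥244000 × 48% = ¥117120
  → ¥272850

¥164520 ≤ ¥272850, so no add-on is due.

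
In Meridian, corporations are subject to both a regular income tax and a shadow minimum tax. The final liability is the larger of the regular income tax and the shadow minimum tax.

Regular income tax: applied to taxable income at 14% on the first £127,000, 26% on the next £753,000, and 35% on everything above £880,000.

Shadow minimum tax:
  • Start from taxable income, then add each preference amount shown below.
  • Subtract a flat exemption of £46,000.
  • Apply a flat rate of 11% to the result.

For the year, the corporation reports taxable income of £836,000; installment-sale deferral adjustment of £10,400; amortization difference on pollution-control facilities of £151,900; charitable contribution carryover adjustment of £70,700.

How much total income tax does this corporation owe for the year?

£202,120

Shadow minimum tax:
  Adjusted income: £836,000 + £10,400 + £151,900 + £70,700 = £1,069,000
  Less exemption £46,000 → base £1,023,000
  £1,023,000 × 11% = £112,530

Regular income tax:
  £127,000 × 14% = £17,780
  £709,000 × 26% = £184,340
  → £202,120

£202,120 > £112,530, so the regular income tax governs.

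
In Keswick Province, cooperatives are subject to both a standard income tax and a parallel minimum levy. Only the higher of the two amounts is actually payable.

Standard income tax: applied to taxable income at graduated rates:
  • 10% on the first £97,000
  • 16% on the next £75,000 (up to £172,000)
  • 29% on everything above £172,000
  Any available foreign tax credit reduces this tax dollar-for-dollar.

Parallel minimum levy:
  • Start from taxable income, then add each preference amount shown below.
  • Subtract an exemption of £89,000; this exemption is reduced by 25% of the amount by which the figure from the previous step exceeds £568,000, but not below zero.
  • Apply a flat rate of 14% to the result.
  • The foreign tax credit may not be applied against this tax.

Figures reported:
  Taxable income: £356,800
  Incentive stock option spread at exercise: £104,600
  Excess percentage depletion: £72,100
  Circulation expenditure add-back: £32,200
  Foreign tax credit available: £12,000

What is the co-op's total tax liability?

£66,738

Standard income tax:
  £97,000 × 10% = £9,700
  £75,000 × 16% = £12,000
  £184,800 × 29% = £53,592
  → £75,292
  Less foreign tax credit £12,000 → £63,292

Parallel minimum levy:
  Adjusted income: £356,800 + £104,600 + £72,100 + £32,200 = £565,700
  Exemption: £565,700 ≤ £568,000, so full £89,000 applies
  Base: £565,700 − £89,000 = £476,700
  £476,700 × 14% = £66,738

£66,738 > £63,292, so the parallel minimum levy is the binding amount.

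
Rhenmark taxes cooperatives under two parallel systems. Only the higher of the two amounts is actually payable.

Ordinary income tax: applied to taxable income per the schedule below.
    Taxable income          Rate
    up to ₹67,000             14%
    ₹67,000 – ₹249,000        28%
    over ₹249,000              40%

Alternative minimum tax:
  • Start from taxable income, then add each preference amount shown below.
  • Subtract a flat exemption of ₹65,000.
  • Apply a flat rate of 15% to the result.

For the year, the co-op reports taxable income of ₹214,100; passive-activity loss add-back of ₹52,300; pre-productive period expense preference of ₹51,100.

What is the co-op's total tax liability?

₹50,568

Ordinary income tax:
  ₹67,000 × 14% = ₹9,380
  ₹147,100 × 28% = ₹41,188
  → ₹50,568

Alternative minimum tax:
  Adjusted income: ₹214,100 + ₹52,300 + ₹51,100 = ₹317,500
  Less exemption ₹65,000 → base ₹252,500
  ₹252,500 × 15% = ₹37,875

₹50,568 > ₹37,875, so the ordinary income tax governs.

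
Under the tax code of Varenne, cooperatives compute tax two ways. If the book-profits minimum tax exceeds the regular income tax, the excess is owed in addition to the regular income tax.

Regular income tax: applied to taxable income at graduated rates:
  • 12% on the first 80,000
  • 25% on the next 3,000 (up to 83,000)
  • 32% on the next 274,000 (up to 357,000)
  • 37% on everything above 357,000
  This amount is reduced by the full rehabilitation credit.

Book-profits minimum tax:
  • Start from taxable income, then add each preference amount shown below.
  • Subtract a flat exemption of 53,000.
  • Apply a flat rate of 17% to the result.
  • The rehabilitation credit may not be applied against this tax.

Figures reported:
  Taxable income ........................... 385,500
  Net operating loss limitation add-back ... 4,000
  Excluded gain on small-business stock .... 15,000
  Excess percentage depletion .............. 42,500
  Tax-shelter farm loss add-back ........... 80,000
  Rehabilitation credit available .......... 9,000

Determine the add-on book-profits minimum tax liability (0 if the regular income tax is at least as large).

Book-profits minimum tax:
  Adjusted income: 385,500 + 4,000 + 15,000 + 42,500 + 80,000 = 527,000
  Less exemption 53,000 → base 474,000
  474,000 × 17% = 80,580

Regular income tax:
  80,000 × 12% = 9,600
  3,000 × 25% = 750
  274,000 × 32% = 87,680
  28,500 × 37% = 10,545
  → 108,575
  Less rehabilitation credit 9,000 → 99,575

80,580 ≤ 99,575, so no add-on is due.

0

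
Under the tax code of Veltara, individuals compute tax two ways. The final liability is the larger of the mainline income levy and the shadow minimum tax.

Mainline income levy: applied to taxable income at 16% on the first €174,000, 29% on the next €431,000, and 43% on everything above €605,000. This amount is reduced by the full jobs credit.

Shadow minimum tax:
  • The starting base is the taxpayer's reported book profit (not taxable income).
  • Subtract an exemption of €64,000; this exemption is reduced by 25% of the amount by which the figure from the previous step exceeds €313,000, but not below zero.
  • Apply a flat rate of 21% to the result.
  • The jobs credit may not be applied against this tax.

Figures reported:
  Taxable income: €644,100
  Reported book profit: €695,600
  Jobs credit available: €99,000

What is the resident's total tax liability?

€146,076

Mainline income levy:
  €174,000 × 16% = €27,840
  €431,000 × 29% = €124,990
  €39,100 × 43% = €16,813
  → €169,643
  Less jobs credit €99,000 → €70,643

Shadow minimum tax:
  Base (reported book profit): €695,600
  Exemption: 25% × (€695,600 − €313,000) = €95,650 ≥ €64,000, so the exemption is fully phased out
  Base: €695,600 − €0 = €695,600
  €695,600 × 21% = €146,076

€146,076 > €70,643, so the shadow minimum tax is the binding amount.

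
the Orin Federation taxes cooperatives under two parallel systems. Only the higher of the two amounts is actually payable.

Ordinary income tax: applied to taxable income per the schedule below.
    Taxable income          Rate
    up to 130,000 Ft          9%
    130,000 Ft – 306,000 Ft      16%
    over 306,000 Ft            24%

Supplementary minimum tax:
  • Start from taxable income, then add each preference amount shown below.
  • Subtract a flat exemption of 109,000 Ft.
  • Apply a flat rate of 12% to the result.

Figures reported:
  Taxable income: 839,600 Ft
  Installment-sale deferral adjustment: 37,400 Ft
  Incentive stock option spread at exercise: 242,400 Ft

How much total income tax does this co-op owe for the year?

Supplementary minimum tax:
  Adjusted income: 839,600 Ft + 37,400 Ft + 242,400 Ft = 1,119,400 Ft
  Less exemption 109,000 Ft → base 1,010,400 Ft
  1,010,400 Ft × 12% = 121,248 Ft

Ordinary income tax:
  130,000 Ft × 9% = 11,700 Ft
  176,000 Ft × 16% = 28,160 Ft
  533,600 Ft × 24% = 128,064 Ft
  → 167,924 Ft

167,924 Ft > 121,248 Ft, so the ordinary income tax governs.

167,924 Ft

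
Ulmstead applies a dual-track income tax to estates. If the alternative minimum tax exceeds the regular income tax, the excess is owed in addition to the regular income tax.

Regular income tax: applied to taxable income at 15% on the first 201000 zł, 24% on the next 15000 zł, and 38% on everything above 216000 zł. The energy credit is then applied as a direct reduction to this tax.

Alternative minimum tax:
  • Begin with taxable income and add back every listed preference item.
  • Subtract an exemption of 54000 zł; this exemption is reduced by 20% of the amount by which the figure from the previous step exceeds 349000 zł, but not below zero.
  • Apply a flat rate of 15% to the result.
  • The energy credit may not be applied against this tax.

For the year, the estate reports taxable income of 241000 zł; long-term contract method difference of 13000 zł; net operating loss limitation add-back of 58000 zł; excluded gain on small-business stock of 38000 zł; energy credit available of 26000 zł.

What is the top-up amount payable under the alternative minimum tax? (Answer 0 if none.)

27180 zł

Alternative minimum tax:
  Adjusted income: 241000 zł + 13000 zł + 58000 zł + 38000 zł = 350000 zł
  Exemption: 54000 zł − 20% × (350000 zł − 349000 zł) = 54000 zł − 200 zł = 53800 zł
  Base: 350000 zł − 53800 zł = 296200 zł
  296200 zł × 15% = 44430 zł

Regular income tax:
  201000 zł × 15% = 30150 zł
  15000 zł × 24% = 3600 zł
  25000 zł × 38% = 9500 zł
  → 43250 zł
  Less energy credit 26000 zł → 17250 zł

Excess of alternative minimum tax over regular income tax: 44430 zł − 17250 zł = 27180 zł.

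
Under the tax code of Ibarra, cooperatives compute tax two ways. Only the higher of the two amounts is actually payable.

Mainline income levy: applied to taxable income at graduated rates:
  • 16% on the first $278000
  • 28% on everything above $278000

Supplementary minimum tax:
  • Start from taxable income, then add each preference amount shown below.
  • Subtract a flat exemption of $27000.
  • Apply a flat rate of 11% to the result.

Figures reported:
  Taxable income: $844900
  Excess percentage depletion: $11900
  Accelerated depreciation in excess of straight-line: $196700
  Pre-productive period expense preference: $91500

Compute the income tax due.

Mainline income levy:
  $278000 × 16% = $44480
  $566900 × 28% = $158732
  → $203212

Supplementary minimum tax:
  Adjusted income: $844900 + $11900 + $196700 + $91500 = $1145000
  Less exemption $27000 → base $1118000
  $1118000 × 11% = $122980

$203212 > $122980, so the mainline income levy governs.

$203212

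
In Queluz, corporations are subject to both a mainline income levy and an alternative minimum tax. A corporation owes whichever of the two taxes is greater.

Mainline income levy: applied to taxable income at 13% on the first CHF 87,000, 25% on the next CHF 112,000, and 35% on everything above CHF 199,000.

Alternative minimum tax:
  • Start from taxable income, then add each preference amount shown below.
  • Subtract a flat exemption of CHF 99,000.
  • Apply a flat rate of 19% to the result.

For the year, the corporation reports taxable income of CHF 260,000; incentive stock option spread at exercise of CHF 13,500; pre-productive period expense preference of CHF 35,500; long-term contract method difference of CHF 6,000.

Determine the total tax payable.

CHF 60,660

Alternative minimum tax:
  Adjusted income: CHF 260,000 + CHF 13,500 + CHF 35,500 + CHF 6,000 = CHF 315,000
  Less exemption CHF 99,000 → base CHF 216,000
  CHF 216,000 × 19% = CHF 41,040

Mainline income levy:
  CHF 87,000 × 13% = CHF 11,310
  CHF 112,000 × 25% = CHF 28,000
  CHF 61,000 × 35% = CHF 21,350
  → CHF 60,660

CHF 60,660 > CHF 41,040, so the mainline income levy governs.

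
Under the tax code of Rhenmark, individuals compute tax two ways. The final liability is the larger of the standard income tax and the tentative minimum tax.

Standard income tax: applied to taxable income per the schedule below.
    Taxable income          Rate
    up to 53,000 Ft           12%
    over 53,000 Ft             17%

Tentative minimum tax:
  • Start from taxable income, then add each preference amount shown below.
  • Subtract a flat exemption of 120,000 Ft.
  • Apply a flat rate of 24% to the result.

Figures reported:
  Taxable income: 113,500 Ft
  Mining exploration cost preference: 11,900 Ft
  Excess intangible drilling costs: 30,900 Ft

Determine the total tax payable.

Standard income tax:
  53,000 Ft × 12% = 6,360 Ft
  60,500 Ft × 17% = 10,285 Ft
  → 16,645 Ft

Tentative minimum tax:
  Adjusted income: 113,500 Ft + 11,900 Ft + 30,900 Ft = 156,300 Ft
  Less exemption 120,000 Ft → base 36,300 Ft
  36,300 Ft × 24% = 8,712 Ft

16,645 Ft > 8,712 Ft, so the standard income tax governs.

16,645 Ft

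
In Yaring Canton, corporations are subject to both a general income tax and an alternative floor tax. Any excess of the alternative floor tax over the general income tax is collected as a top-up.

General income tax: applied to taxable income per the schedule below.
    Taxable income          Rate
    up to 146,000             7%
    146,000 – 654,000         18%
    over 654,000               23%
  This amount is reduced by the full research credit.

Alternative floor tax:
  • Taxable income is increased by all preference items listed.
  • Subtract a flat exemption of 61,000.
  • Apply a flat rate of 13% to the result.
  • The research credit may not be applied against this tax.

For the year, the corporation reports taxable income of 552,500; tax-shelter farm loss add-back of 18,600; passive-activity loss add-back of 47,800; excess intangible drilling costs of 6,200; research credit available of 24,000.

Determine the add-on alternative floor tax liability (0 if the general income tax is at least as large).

13,943

Alternative floor tax:
  Adjusted income: 552,500 + 18,600 + 47,800 + 6,200 = 625,100
  Less exemption 61,000 → base 564,100
  564,100 × 13% = 73,333

General income tax:
  146,000 × 7% = 10,220
  406,500 × 18% = 73,170
  → 83,390
  Less research credit 24,000 → 59,390

Excess of alternative floor tax over general income tax: 73,333 − 59,390 = 13,943.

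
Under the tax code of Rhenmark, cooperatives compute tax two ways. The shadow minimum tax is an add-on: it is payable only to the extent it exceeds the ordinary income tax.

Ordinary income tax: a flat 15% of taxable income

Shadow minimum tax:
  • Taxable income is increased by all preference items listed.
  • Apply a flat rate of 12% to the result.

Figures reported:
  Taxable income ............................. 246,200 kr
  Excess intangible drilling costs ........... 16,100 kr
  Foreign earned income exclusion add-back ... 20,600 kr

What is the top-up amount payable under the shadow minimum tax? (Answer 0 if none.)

Shadow minimum tax:
  Adjusted income: 246,200 kr + 16,100 kr + 20,600 kr = 282,900 kr
  282,900 kr × 12% = 33,948 kr

Ordinary income tax:
  246,200 kr × 15% = 36,930 kr

33,948 kr ≤ 36,930 kr, so no add-on is due.

0 kr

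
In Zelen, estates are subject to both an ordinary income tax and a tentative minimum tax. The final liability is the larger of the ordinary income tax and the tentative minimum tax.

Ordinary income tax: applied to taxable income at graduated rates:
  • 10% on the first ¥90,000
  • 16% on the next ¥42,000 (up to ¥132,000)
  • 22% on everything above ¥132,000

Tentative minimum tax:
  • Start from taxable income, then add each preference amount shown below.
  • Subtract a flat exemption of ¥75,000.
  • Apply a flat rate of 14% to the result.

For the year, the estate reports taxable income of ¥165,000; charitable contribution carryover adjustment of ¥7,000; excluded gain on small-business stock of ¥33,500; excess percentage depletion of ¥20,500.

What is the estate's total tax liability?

¥22,980

Ordinary income tax:
  ¥90,000 × 10% = ¥9,000
  ¥42,000 × 16% = ¥6,720
  ¥33,000 × 22% = ¥7,260
  → ¥22,980

Tentative minimum tax:
  Adjusted income: ¥165,000 + ¥7,000 + ¥33,500 + ¥20,500 = ¥226,000
  Less exemption ¥75,000 → base ¥151,000
  ¥151,000 × 14% = ¥21,140

¥22,980 > ¥21,140, so the ordinary income tax governs.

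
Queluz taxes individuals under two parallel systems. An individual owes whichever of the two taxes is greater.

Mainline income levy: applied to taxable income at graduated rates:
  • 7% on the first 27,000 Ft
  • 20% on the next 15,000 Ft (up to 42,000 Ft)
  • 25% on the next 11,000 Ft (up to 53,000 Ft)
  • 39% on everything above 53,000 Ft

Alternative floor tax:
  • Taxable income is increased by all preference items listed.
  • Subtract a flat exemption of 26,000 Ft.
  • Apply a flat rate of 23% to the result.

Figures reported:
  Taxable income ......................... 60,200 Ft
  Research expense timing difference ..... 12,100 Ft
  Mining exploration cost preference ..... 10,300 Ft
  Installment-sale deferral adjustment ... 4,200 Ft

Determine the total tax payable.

13,984 Ft

Mainline income levy:
  27,000 Ft × 7% = 1,890 Ft
  15,000 Ft × 20% = 3,000 Ft
  11,000 Ft × 25% = 2,750 Ft
  7,200 Ft × 39% = 2,808 Ft
  → 10,448 Ft

Alternative floor tax:
  Adjusted income: 60,200 Ft + 12,100 Ft + 10,300 Ft + 4,200 Ft = 86,800 Ft
  Less exemption 26,000 Ft → base 60,800 Ft
  60,800 Ft × 23% = 13,984 Ft

13,984 Ft > 10,448 Ft, so the alternative floor tax is the binding amount.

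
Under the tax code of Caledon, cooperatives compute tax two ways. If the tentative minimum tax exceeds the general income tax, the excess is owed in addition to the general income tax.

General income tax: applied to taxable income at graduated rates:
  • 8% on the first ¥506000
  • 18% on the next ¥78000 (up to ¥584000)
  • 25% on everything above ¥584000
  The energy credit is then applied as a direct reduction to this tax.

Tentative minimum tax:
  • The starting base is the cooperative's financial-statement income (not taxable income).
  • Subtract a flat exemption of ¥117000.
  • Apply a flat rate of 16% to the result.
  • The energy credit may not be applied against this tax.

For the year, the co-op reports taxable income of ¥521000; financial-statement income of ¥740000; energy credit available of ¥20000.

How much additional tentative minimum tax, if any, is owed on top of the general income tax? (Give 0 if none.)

¥76500

Tentative minimum tax:
  Base (financial-statement income): ¥740000
  Less exemption ¥117000 → base ¥623000
  ¥623000 × 16% = ¥99680

General income tax:
  ¥506000 × 8% = ¥40480
  ¥15000 × 18% = ¥2700
  → ¥43180
  Less energy credit ¥20000 → ¥23180

Excess of tentative minimum tax over general income tax: ¥99680 − ¥23180 = ¥76500.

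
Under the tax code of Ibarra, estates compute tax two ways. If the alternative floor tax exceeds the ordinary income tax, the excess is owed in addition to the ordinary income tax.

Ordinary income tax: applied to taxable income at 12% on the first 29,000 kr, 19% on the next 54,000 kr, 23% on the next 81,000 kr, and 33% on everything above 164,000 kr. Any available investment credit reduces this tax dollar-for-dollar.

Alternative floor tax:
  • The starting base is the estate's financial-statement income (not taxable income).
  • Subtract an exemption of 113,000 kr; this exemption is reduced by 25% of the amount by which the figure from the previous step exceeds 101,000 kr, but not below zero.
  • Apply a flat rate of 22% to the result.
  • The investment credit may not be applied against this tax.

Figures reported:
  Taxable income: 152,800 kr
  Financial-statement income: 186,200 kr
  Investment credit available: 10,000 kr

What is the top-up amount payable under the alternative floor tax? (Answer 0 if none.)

996 kr

Ordinary income tax:
  29,000 kr × 12% = 3,480 kr
  54,000 kr × 19% = 10,260 kr
  69,800 kr × 23% = 16,054 kr
  → 29,794 kr
  Less investment credit 10,000 kr → 19,794 kr

Alternative floor tax:
  Base (financial-statement income): 186,200 kr
  Exemption: 113,000 kr − 25% × (186,200 kr − 101,000 kr) = 113,000 kr − 21,300 kr = 91,700 kr
  Base: 186,200 kr − 91,700 kr = 94,500 kr
  94,500 kr × 22% = 20,790 kr

Excess of alternative floor tax over ordinary income tax: 20,790 kr − 19,794 kr = 996 kr.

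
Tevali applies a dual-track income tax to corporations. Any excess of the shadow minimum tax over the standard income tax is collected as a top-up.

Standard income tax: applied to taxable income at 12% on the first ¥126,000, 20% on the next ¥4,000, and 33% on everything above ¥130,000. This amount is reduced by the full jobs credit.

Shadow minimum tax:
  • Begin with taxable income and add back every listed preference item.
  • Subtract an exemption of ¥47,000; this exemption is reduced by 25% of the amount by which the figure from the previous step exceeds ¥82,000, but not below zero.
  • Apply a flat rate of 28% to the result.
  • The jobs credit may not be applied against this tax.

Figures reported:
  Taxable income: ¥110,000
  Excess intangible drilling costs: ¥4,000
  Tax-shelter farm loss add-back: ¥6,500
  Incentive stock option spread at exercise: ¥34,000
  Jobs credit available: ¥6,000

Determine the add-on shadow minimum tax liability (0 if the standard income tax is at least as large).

Standard income tax:
  ¥110,000 × 12% = ¥13,200
  Less jobs credit ¥6,000 → ¥7,200

Shadow minimum tax:
  Adjusted income: ¥110,000 + ¥4,000 + ¥6,500 + ¥34,000 = ¥154,500
  Exemption: ¥47,000 − 25% × (¥154,500 − ¥82,000) = ¥47,000 − ¥18,125 = ¥28,875
  Base: ¥154,500 − ¥28,875 = ¥125,625
  ¥125,625 × 28% = ¥35,175

Excess of shadow minimum tax over standard income tax: ¥35,175 − ¥7,200 = ¥27,975.

¥27,975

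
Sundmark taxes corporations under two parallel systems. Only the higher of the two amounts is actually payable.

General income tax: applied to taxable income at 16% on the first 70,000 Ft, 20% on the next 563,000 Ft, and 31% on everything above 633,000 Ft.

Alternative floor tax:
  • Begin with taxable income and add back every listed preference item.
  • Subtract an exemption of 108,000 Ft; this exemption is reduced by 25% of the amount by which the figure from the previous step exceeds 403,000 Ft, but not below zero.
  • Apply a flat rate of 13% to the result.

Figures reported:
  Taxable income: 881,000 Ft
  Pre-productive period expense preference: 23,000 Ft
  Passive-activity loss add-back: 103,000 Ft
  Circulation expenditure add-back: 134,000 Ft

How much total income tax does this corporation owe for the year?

General income tax:
  70,000 Ft × 16% = 11,200 Ft
  563,000 Ft × 20% = 112,600 Ft
  248,000 Ft × 31% = 76,880 Ft
  → 200,680 Ft

Alternative floor tax:
  Adjusted income: 881,000 Ft + 23,000 Ft + 103,000 Ft + 134,000 Ft = 1,141,000 Ft
  Exemption: 25% × (1,141,000 Ft − 403,000 Ft) = 184,500 Ft ≥ 108,000 Ft, so the exemption is fully phased out
  Base: 1,141,000 Ft − 0 Ft = 1,141,000 Ft
  1,141,000 Ft × 13% = 148,330 Ft

200,680 Ft > 148,330 Ft, so the general income tax governs.

200,680 Ft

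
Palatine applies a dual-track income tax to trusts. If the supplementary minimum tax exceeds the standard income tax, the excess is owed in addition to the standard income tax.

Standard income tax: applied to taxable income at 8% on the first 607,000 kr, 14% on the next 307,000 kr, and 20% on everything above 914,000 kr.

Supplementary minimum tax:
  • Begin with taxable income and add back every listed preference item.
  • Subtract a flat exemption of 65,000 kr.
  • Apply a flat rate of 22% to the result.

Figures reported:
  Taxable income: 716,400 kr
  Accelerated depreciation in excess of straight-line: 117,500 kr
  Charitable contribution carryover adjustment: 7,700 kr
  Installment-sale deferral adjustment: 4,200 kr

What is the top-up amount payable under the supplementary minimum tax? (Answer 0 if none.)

107,900 kr

Standard income tax:
  607,000 kr × 8% = 48,560 kr
  109,400 kr × 14% = 15,316 kr
  → 63,876 kr

Supplementary minimum tax:
  Adjusted income: 716,400 kr + 117,500 kr + 7,700 kr + 4,200 kr = 845,800 kr
  Less exemption 65,000 kr → base 780,800 kr
  780,800 kr × 22% = 171,776 kr

Excess of supplementary minimum tax over standard income tax: 171,776 kr − 63,876 kr = 107,900 kr.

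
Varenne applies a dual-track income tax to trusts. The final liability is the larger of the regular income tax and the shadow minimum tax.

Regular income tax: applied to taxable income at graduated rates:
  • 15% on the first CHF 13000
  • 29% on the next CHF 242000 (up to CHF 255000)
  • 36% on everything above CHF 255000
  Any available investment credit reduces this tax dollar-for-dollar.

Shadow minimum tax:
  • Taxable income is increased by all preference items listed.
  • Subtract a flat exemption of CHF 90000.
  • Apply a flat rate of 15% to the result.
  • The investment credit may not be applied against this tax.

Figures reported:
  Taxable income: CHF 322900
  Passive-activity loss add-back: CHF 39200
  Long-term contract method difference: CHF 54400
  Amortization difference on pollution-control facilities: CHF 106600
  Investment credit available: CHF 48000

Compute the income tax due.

CHF 64965

Regular income tax:
  CHF 13000 × 15% = CHF 1950
  CHF 242000 × 29% = CHF 70180
  CHF 67900 × 36% = CHF 24444
  → CHF 96574
  Less investment credit CHF 48000 → CHF 48574

Shadow minimum tax:
  Adjusted income: CHF 322900 + CHF 39200 + CHF 54400 + CHF 106600 = CHF 523100
  Less exemption CHF 90000 → base CHF 433100
  CHF 433100 × 15% = CHF 64965

CHF 64965 > CHF 48574, so the shadow minimum tax is the binding amount.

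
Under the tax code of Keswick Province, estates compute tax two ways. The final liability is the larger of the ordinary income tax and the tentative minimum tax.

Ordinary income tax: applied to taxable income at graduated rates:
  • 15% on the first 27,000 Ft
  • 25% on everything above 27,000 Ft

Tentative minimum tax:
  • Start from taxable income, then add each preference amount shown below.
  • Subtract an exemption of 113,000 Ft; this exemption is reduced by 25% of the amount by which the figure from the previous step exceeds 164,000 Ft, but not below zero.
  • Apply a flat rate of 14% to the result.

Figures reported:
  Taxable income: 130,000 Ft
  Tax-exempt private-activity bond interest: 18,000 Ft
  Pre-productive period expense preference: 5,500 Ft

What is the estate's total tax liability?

29,800 Ft

Tentative minimum tax:
  Adjusted income: 130,000 Ft + 18,000 Ft + 5,500 Ft = 153,500 Ft
  Exemption: 153,500 Ft ≤ 164,000 Ft, so full 113,000 Ft applies
  Base: 153,500 Ft − 113,000 Ft = 40,500 Ft
  40,500 Ft × 14% = 5,670 Ft

Ordinary income tax:
  27,000 Ft × 15% = 4,050 Ft
  103,000 Ft × 25% = 25,750 Ft
  → 29,800 Ft

29,800 Ft > 5,670 Ft, so the ordinary income tax governs.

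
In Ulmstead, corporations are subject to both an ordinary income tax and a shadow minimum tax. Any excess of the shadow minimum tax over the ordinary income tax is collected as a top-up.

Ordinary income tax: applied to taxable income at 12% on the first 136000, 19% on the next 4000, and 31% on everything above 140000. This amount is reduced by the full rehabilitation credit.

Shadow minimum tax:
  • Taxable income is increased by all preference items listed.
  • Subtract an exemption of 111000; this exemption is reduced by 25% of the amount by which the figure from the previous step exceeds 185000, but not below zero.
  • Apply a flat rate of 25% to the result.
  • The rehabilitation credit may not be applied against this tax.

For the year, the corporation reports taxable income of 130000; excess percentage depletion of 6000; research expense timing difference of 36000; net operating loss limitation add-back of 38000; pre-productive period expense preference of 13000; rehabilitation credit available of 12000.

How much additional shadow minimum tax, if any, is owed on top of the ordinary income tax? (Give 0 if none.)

Ordinary income tax:
  130000 × 12% = 15600
  Less rehabilitation credit 12000 → 3600

Shadow minimum tax:
  Adjusted income: 130000 + 6000 + 36000 + 38000 + 13000 = 223000
  Exemption: 111000 − 25% × (223000 − 185000) = 111000 − 9500 = 101500
  Base: 223000 − 101500 = 121500
  121500 × 25% = 30375

Excess of shadow minimum tax over ordinary income tax: 30375 − 3600 = 26775.

26775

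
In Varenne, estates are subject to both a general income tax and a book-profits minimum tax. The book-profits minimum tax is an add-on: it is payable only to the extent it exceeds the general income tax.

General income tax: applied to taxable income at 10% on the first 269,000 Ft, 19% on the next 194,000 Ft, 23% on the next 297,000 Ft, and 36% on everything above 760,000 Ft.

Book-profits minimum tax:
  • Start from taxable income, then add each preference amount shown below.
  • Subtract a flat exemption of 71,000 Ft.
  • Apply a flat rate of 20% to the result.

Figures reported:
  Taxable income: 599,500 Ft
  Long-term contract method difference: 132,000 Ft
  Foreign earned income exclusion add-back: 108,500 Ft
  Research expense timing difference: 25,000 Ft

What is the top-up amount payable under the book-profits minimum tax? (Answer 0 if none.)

63,645 Ft

Book-profits minimum tax:
  Adjusted income: 599,500 Ft + 132,000 Ft + 108,500 Ft + 25,000 Ft = 865,000 Ft
  Less exemption 71,000 Ft → base 794,000 Ft
  794,000 Ft × 20% = 158,800 Ft

General income tax:
  269,000 Ft × 10% = 26,900 Ft
  194,000 Ft × 19% = 36,860 Ft
  136,500 Ft × 23% = 31,395 Ft
  → 95,155 Ft

Excess of book-profits minimum tax over general income tax: 158,800 Ft − 95,155 Ft = 63,645 Ft.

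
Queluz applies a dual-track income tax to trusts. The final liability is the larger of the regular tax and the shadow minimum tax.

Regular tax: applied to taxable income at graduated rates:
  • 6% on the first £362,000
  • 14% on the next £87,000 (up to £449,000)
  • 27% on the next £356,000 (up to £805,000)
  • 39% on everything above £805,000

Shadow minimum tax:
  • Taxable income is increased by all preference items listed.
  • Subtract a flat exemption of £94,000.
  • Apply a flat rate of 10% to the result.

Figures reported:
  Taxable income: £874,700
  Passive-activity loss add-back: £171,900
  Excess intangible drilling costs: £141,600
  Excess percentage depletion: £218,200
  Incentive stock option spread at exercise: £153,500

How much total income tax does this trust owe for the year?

£157,203

Shadow minimum tax:
  Adjusted income: £874,700 + £171,900 + £141,600 + £218,200 + £153,500 = £1,559,900
  Less exemption £94,000 → base £1,465,900
  £1,465,900 × 10% = £146,590

Regular tax:
  £362,000 × 6% = £21,720
  £87,000 × 14% = £12,180
  £356,000 × 27% = £96,120
  £69,700 × 39% = £27,183
  → £157,203

£157,203 > £146,590, so the regular tax governs.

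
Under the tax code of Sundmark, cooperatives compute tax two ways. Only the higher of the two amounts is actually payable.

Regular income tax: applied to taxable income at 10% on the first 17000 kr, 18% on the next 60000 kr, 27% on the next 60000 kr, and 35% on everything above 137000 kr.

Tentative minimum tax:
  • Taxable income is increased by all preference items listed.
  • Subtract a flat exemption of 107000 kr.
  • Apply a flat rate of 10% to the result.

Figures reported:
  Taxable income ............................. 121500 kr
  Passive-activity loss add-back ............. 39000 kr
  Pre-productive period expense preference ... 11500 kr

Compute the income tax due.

Regular income tax:
  17000 kr × 10% = 1700 kr
  60000 kr × 18% = 10800 kr
  44500 kr × 27% = 12015 kr
  → 24515 kr

Tentative minimum tax:
  Adjusted income: 121500 kr + 39000 kr + 11500 kr = 172000 kr
  Less exemption 107000 kr → base 65000 kr
  65000 kr × 10% = 6500 kr

24515 kr > 6500 kr, so the regular income tax governs.

24515 kr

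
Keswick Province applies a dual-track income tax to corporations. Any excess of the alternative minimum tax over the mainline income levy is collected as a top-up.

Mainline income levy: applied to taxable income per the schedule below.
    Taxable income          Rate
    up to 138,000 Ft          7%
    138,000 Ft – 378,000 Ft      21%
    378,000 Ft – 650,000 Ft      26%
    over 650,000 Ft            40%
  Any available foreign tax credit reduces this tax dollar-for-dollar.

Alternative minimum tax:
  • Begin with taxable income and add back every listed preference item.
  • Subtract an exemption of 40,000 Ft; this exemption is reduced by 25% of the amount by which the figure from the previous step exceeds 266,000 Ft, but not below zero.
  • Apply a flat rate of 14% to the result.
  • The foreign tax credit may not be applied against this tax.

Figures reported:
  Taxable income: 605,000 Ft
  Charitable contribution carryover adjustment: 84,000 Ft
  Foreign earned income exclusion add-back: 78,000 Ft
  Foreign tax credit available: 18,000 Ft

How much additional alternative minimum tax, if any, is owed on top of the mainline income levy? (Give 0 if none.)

6,300 Ft

Alternative minimum tax:
  Adjusted income: 605,000 Ft + 84,000 Ft + 78,000 Ft = 767,000 Ft
  Exemption: 25% × (767,000 Ft − 266,000 Ft) = 125,250 Ft ≥ 40,000 Ft, so the exemption is fully phased out
  Base: 767,000 Ft − 0 Ft = 767,000 Ft
  767,000 Ft × 14% = 107,380 Ft

Mainline income levy:
  138,000 Ft × 7% = 9,660 Ft
  240,000 Ft × 21% = 50,400 Ft
  227,000 Ft × 26% = 59,020 Ft
  → 119,080 Ft
  Less foreign tax credit 18,000 Ft → 101,080 Ft

Excess of alternative minimum tax over mainline income levy: 107,380 Ft − 101,080 Ft = 6,300 Ft.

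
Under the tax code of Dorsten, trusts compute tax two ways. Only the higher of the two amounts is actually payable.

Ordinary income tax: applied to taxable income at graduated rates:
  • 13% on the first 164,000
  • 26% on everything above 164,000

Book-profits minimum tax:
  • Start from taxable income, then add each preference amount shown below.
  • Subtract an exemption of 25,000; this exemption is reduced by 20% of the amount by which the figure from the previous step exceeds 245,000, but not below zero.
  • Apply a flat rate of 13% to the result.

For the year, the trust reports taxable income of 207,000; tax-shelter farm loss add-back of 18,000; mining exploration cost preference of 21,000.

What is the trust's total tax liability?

Ordinary income tax:
  164,000 × 13% = 21,320
  43,000 × 26% = 11,180
  → 32,500

Book-profits minimum tax:
  Adjusted income: 207,000 + 18,000 + 21,000 = 246,000
  Exemption: 25,000 − 20% × (246,000 − 245,000) = 25,000 − 200 = 24,800
  Base: 246,000 − 24,800 = 221,200
  221,200 × 13% = 28,756

32,500 > 28,756, so the ordinary income tax governs.

32,500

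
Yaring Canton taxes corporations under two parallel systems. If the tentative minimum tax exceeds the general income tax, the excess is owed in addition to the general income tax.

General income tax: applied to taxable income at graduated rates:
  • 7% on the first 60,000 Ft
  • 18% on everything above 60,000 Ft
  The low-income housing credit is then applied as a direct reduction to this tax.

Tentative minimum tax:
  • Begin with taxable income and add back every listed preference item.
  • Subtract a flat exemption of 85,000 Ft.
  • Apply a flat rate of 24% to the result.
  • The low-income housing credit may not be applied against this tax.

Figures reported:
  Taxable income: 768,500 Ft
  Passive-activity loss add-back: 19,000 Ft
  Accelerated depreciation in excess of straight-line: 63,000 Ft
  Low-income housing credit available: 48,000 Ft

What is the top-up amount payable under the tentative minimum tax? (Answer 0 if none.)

Tentative minimum tax:
  Adjusted income: 768,500 Ft + 19,000 Ft + 63,000 Ft = 850,500 Ft
  Less exemption 85,000 Ft → base 765,500 Ft
  765,500 Ft × 24% = 183,720 Ft

General income tax:
  60,000 Ft × 7% = 4,200 Ft
  708,500 Ft × 18% = 127,530 Ft
  → 131,730 Ft
  Less low-income housing credit 48,000 Ft → 83,730 Ft

Excess of tentative minimum tax over general income tax: 183,720 Ft − 83,730 Ft = 99,990 Ft.

99,990 Ft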